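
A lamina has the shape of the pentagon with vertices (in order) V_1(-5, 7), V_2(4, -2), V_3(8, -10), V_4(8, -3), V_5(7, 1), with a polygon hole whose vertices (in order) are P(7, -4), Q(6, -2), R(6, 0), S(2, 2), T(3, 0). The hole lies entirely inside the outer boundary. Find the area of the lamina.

40.5

Outer boundary:
Apply Gauss's area formula: 2A = Σ (x_i·y_{i+1} − x_{i+1}·y_i), indices taken mod 5.
Σ = (-18) + (-24) + (56) + (29) + (54) = 97
Area = |Σ|/2 = 48.5.
Hole:
Σ = (10) + (12) + (12) + (-6) + (-12) = 16
Area = |Σ|/2 = 8.
Net area = 48.5 − 8 = 40.5.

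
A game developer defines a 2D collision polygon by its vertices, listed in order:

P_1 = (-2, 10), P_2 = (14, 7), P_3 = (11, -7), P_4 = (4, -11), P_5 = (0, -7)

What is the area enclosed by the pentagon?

Apply Gauss's area formula: 2A = Σ (x_i·y_{i+1} − x_{i+1}·y_i), indices taken mod 5.
Σ = (-154) + (-175) + (-93) + (-28) + (-14) = -464
Area = |Σ|/2 = 232.

232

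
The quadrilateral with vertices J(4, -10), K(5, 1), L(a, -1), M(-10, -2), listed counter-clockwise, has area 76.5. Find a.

-2

The doubled signed area Σ (x_i y_{i+1} − x_{i+1} y_i) is linear in a.
With a=0 it equals 147; the coefficient of a is -3 (from the two edges through L).
So -3·a + 147 = 2·76.5 = 153 ⇒ a = -2.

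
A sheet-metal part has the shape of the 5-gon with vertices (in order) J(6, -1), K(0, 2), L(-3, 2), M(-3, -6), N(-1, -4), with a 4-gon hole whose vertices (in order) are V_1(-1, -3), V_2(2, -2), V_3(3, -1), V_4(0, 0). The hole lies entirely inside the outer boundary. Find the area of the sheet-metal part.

Outer boundary:
Σ = (12) + (6) + (24) + (6) + (25) = 73
Area = |Σ|/2 = 36.5.
Hole:
Apply the shoelace formula: 2A = Σ (x_i·y_{i+1} − x_{i+1}·y_i), indices taken mod 4.
Cross-terms: 8, 4, 0, 0  ⇒  Σ = 12
Area = |Σ|/2 = 6.
Net area = 36.5 − 6 = 30.5.

30.5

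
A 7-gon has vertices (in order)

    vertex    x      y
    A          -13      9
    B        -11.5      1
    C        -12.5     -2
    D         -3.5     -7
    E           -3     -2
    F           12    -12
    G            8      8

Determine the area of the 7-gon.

Apply the shoelace formula: 2A = Σ (x_i·y_{i+1} − x_{i+1}·y_i), indices taken mod 7.
A→B: (-13)(1) − (-11.5)(9) = 90.5
B→C: (-11.5)(-2) − (-12.5)(1) = 35.5
C→D: (-12.5)(-7) − (-3.5)(-2) = 80.5
D→E: (-3.5)(-2) − (-3)(-7) = -14
E→F: (-3)(-12) − (12)(-2) = 60
F→G: (12)(8) − (8)(-12) = 192
G→A: (8)(9) − (-13)(8) = 176
Σ = 620.5
Area = |Σ|/2 = 310.25.

310.25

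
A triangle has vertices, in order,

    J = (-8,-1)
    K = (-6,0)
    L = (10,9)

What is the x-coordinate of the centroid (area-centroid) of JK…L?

-4/3

Apply the shoelace (surveyor's) formula. First the cross-terms c_i = x_i·y_{i+1} − x_{i+1}·y_i:
  -6, -54, 62  ⇒  2A = 2, A = 1.
Then Σ (x_i + x_{i+1})·c_i = -8, so x̄ = -8 / (6·1) = -4/3.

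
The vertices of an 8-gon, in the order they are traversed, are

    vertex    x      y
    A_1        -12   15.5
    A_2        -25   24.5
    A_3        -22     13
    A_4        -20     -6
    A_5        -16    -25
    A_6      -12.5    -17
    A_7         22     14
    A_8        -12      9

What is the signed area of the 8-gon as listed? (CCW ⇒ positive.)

Apply the surveyor's formula: 2A = Σ (x_i·y_{i+1} − x_{i+1}·y_i), indices taken mod 8.
Cross-terms: 93.5, 214, 392, 404, -40.5, 199, 366, -78  ⇒  Σ = 1550
Signed area = Σ/2 = 775 (positive ⇒ counter-clockwise traversal).

775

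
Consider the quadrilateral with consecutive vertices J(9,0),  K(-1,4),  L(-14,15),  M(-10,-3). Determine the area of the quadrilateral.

148

Apply the surveyor's formula: 2A = Σ (x_i·y_{i+1} − x_{i+1}·y_i), indices taken mod 4.
Cross-terms: 36, 41, 192, 27  ⇒  Σ = 296
Area = |Σ|/2 = 148.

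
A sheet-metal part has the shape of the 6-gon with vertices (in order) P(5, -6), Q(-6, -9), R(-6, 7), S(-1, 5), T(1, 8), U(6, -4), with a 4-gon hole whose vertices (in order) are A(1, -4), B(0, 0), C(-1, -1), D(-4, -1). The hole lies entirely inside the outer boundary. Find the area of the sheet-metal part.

Outer boundary:
Apply the surveyor's formula: 2A = Σ (x_i·y_{i+1} − x_{i+1}·y_i), indices taken mod 6.
P→Q: (5)(-9) − (-6)(-6) = -81
Q→R: (-6)(7) − (-6)(-9) = -96
R→S: (-6)(5) − (-1)(7) = -23
S→T: (-1)(8) − (1)(5) = -13
T→U: (1)(-4) − (6)(8) = -52
U→P: (6)(-6) − (5)(-4) = -16
Σ = -281
Area = |Σ|/2 = 140.5.
Hole:
Apply the shoelace formula: 2A = Σ (x_i·y_{i+1} − x_{i+1}·y_i), indices taken mod 4.
A→B: (1)(0) − (0)(-4) = 0
B→C: (0)(-1) − (-1)(0) = 0
C→D: (-1)(-1) − (-4)(-1) = -3
D→A: (-4)(-4) − (1)(-1) = 17
Σ = 14
Area = |Σ|/2 = 7.
Net area = 140.5 − 7 = 133.5.

133.5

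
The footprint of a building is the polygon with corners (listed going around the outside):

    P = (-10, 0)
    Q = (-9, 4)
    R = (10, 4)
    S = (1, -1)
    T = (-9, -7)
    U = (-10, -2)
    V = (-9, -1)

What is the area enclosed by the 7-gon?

108

Σ = (-40) + (-76) + (-14) + (-16) + (-52) + (-8) + (-10) = -216
Area = |Σ|/2 = 108.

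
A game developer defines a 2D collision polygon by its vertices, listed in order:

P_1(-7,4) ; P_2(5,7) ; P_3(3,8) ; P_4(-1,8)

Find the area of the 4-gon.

17

Apply the shoelace (surveyor's) formula: 2A = Σ (x_i·y_{i+1} − x_{i+1}·y_i), indices taken mod 4.
P_1→P_2: (-7)(7) − (5)(4) = -69
P_2→P_3: (5)(8) − (3)(7) = 19
P_3→P_4: (3)(8) − (-1)(8) = 32
P_4→P_1: (-1)(4) − (-7)(8) = 52
Σ = 34
Area = |Σ|/2 = 17.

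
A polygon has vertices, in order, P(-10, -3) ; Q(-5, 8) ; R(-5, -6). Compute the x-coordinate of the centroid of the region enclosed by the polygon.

-20/3

Apply Gauss's area formula. First the cross-terms c_i = x_i·y_{i+1} − x_{i+1}·y_i:
  -95, 70, -45  ⇒  2A = -70, A = -35.
Then Σ (x_i + x_{i+1})·c_i = 1400, so x̄ = 1400 / (6·(-35)) = -20/3.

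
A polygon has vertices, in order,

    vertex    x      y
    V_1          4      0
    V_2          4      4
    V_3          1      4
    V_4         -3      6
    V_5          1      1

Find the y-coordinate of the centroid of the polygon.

91/33

Apply the shoelace formula. First the cross-terms c_i = x_i·y_{i+1} − x_{i+1}·y_i:
  16, 12, 18, -9, -4  ⇒  2A = 33, A = 16.5.
Then Σ (y_i + y_{i+1})·c_i = 273, so ȳ = 273 / (6·16.5) = 91/33.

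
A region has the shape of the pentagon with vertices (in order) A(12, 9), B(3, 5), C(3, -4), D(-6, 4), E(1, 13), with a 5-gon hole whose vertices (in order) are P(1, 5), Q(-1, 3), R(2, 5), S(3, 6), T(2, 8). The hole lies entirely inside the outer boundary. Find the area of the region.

113.5

Outer boundary:
Apply Gauss's area formula: 2A = Σ (x_i·y_{i+1} − x_{i+1}·y_i), indices taken mod 5.
A→B: (12)(5) − (3)(9) = 33
B→C: (3)(-4) − (3)(5) = -27
C→D: (3)(4) − (-6)(-4) = -12
D→E: (-6)(13) − (1)(4) = -82
E→A: (1)(9) − (12)(13) = -147
Σ = -235
Area = |Σ|/2 = 117.5.
Hole:
Cross-terms: 8, -11, -3, 12, 2  ⇒  Σ = 8
Area = |Σ|/2 = 4.
Net area = 117.5 − 4 = 113.5.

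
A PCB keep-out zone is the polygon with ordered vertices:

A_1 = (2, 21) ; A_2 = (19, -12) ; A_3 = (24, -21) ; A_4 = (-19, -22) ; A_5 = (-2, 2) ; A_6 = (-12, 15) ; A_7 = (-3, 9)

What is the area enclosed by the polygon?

846.5

A_1→A_2: (2)(-12) − (19)(21) = -423
A_2→A_3: (19)(-21) − (24)(-12) = -111
A_3→A_4: (24)(-22) − (-19)(-21) = -927
A_4→A_5: (-19)(2) − (-2)(-22) = -82
A_5→A_6: (-2)(15) − (-12)(2) = -6
A_6→A_7: (-12)(9) − (-3)(15) = -63
A_7→A_1: (-3)(21) − (2)(9) = -81
Σ = -1693
Area = |Σ|/2 = 846.5.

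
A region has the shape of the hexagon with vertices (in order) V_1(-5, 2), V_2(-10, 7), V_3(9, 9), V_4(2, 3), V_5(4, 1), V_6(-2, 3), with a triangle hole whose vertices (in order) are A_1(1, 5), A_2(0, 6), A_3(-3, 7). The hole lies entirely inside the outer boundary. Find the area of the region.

Outer boundary:
Apply the surveyor's formula: 2A = Σ (x_i·y_{i+1} − x_{i+1}·y_i), indices taken mod 6.
V_1→V_2: (-5)(7) − (-10)(2) = -15
V_2→V_3: (-10)(9) − (9)(7) = -153
V_3→V_4: (9)(3) − (2)(9) = 9
V_4→V_5: (2)(1) − (4)(3) = -10
V_5→V_6: (4)(3) − (-2)(1) = 14
V_6→V_1: (-2)(2) − (-5)(3) = 11
Σ = -144
Area = |Σ|/2 = 72.
Hole:
Apply Gauss's area formula: 2A = Σ (x_i·y_{i+1} − x_{i+1}·y_i), indices taken mod 3.
Σ = (6) + (18) + (-22) = 2
Area = |Σ|/2 = 1.
Net area = 72 − 1 = 71.

71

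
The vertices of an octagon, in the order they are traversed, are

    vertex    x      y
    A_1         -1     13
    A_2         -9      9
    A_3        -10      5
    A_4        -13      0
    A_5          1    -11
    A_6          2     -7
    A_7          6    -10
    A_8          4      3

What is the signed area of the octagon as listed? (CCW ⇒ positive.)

255.5

Σ = (108) + (45) + (65) + (143) + (15) + (22) + (58) + (55) = 511
Signed area = Σ/2 = 255.5 (positive ⇒ counter-clockwise traversal).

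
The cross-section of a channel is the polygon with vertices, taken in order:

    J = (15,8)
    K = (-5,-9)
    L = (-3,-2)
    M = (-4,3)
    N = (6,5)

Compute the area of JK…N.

97

Apply the surveyor's formula: 2A = Σ (x_i·y_{i+1} − x_{i+1}·y_i), indices taken mod 5.
Σ = (-95) + (-17) + (-17) + (-38) + (-27) = -194
Area = |Σ|/2 = 97.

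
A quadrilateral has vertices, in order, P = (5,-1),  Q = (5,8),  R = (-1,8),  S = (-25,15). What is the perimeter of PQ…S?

74

|PQ| = √((0)² + (9)²) = √81 = 9
|QR| = √((-6)² + (0)²) = √36 = 6
|RS| = √((-24)² + (7)²) = √625 = 25
|SP| = √((30)² + (-16)²) = √1156 = 34
Perimeter = 9 + 6 + 25 + 34 = 74.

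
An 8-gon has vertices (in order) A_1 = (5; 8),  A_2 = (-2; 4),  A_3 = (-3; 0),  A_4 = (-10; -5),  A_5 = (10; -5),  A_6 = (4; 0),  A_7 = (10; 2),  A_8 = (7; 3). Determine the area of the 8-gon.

124

Apply the shoelace (surveyor's) formula: 2A = Σ (x_i·y_{i+1} − x_{i+1}·y_i), indices taken mod 8.
Σ = (36) + (12) + (15) + (100) + (20) + (8) + (16) + (41) = 248
Area = |Σ|/2 = 124.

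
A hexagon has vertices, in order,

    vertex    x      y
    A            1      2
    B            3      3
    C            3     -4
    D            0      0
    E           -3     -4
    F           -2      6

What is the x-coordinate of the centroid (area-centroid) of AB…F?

Apply Gauss's area formula. First the cross-terms c_i = x_i·y_{i+1} − x_{i+1}·y_i:
  -3, -21, 0, 0, -26, -10  ⇒  2A = -60, A = -30.
Then Σ (x_i + x_{i+1})·c_i = 2, so x̄ = 2 / (6·(-30)) = -1/90.

-1/90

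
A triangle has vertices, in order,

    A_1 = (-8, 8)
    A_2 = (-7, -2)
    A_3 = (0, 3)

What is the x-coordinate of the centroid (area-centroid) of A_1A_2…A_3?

Apply the surveyor's formula. First the cross-terms c_i = x_i·y_{i+1} − x_{i+1}·y_i:
  72, -21, 24  ⇒  2A = 75, A = 37.5.
Then Σ (x_i + x_{i+1})·c_i = -1125, so x̄ = -1125 / (6·37.5) = -5.

-5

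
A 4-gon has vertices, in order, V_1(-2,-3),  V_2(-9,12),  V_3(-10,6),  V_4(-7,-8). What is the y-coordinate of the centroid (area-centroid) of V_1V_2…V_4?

Apply the shoelace formula. First the cross-terms c_i = x_i·y_{i+1} − x_{i+1}·y_i:
  -51, 66, 122, 5  ⇒  2A = 142, A = 71.
Then Σ (y_i + y_{i+1})·c_i = 430, so ȳ = 430 / (6·71) = 215/213.

215/213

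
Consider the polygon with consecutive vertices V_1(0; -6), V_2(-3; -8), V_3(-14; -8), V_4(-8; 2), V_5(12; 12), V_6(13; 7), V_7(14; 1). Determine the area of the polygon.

Apply the shoelace (surveyor's) formula: 2A = Σ (x_i·y_{i+1} − x_{i+1}·y_i), indices taken mod 7.
Cross-terms: -18, -88, -92, -120, -72, -85, -84  ⇒  Σ = -559
Area = |Σ|/2 = 279.5.

279.5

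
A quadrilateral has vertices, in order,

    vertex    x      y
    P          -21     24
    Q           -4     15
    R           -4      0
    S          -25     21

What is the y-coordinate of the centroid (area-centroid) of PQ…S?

920/67

Apply the surveyor's formula. First the cross-terms c_i = x_i·y_{i+1} − x_{i+1}·y_i:
  -219, 60, -84, -159  ⇒  2A = -402, A = -201.
Then Σ (y_i + y_{i+1})·c_i = -16560, so ȳ = -16560 / (6·(-201)) = 920/67.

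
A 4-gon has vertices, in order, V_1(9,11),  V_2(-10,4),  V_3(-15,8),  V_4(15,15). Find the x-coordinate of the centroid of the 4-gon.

-358/189

Apply the shoelace (surveyor's) formula. First the cross-terms c_i = x_i·y_{i+1} − x_{i+1}·y_i:
  146, -20, -345, 30  ⇒  2A = -189, A = -94.5.
Then Σ (x_i + x_{i+1})·c_i = 1074, so x̄ = 1074 / (6·(-94.5)) = -358/189.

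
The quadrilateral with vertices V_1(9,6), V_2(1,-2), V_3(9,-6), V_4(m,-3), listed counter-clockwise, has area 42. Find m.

Write out the shoelace sum; only the two edges meeting at V_4 involve m:
2·Area = [(9·(-3) − m·(-6)) + (m·6 − 9·(-3))] + -12
       = 12·m + -12 = 84
⇒ m = 8.

8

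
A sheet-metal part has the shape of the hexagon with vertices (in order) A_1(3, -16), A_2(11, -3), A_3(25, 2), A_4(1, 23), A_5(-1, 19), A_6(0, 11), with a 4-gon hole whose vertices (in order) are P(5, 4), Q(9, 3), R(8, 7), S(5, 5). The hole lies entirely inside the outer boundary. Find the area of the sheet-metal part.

Outer boundary:
Apply the surveyor's formula: 2A = Σ (x_i·y_{i+1} − x_{i+1}·y_i), indices taken mod 6.
Σ = (167) + (97) + (573) + (42) + (-11) + (-33) = 835
Area = |Σ|/2 = 417.5.
Hole:
Apply the shoelace formula: 2A = Σ (x_i·y_{i+1} − x_{i+1}·y_i), indices taken mod 4.
P→Q: (5)(3) − (9)(4) = -21
Q→R: (9)(7) − (8)(3) = 39
R→S: (8)(5) − (5)(7) = 5
S→P: (5)(4) − (5)(5) = -5
Σ = 18
Area = |Σ|/2 = 9.
Net area = 417.5 − 9 = 408.5.

408.5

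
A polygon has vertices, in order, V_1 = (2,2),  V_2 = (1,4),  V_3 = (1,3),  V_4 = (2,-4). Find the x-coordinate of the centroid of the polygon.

34/21

Apply Gauss's area formula. First the cross-terms c_i = x_i·y_{i+1} − x_{i+1}·y_i:
  6, -1, -10, 12  ⇒  2A = 7, A = 3.5.
Then Σ (x_i + x_{i+1})·c_i = 34, so x̄ = 34 / (6·3.5) = 34/21.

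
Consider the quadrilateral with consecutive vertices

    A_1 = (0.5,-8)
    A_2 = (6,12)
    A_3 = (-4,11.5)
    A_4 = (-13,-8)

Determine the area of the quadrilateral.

230.25

Cross-terms: 54, 117, 181.5, 108  ⇒  Σ = 460.5
Area = |Σ|/2 = 230.25.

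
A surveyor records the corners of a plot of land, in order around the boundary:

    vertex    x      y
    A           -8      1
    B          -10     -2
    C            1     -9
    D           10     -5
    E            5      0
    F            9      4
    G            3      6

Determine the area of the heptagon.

Apply Gauss's area formula: 2A = Σ (x_i·y_{i+1} − x_{i+1}·y_i), indices taken mod 7.
Σ = (26) + (92) + (85) + (25) + (20) + (42) + (51) = 341
Area = |Σ|/2 = 170.5.

170.5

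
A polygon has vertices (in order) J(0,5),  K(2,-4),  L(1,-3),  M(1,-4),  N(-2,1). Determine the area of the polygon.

15

Σ = (-10) + (-2) + (-1) + (-7) + (-10) = -30
Area = |Σ|/2 = 15.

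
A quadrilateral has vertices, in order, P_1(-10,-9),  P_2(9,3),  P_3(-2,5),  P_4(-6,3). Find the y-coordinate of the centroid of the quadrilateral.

-1/3

Apply the shoelace formula. First the cross-terms c_i = x_i·y_{i+1} − x_{i+1}·y_i:
  51, 51, 24, 84  ⇒  2A = 210, A = 105.
Then Σ (y_i + y_{i+1})·c_i = -210, so ȳ = -210 / (6·105) = -1/3.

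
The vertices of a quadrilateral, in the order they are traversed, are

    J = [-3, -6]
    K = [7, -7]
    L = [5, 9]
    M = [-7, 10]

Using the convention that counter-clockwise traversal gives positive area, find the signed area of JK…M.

173

Σ = (63) + (98) + (113) + (72) = 346
Signed area = Σ/2 = 173 (positive ⇒ counter-clockwise traversal).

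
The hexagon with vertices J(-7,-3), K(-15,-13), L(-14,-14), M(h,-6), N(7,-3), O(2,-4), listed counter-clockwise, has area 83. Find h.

The doubled signed area Σ (x_i y_{i+1} − x_{i+1} y_i) is linear in h.
With h=0 it equals 144; the coefficient of h is 11 (from the two edges through M).
So 11·h + 144 = 2·83 = 166 ⇒ h = 2.

2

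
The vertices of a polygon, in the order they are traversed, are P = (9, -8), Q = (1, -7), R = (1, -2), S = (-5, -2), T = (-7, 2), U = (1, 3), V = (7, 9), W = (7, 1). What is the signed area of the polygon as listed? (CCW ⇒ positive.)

-121

Cross-terms: -55, 5, -12, -24, -23, -12, -56, -65  ⇒  Σ = -242
Signed area = Σ/2 = -121 (negative ⇒ clockwise traversal).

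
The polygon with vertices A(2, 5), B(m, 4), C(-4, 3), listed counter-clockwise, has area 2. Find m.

-3

Write out the shoelace sum; only the two edges meeting at B involve m:
2·Area = [(2·4 − m·5) + (m·3 − (-4)·4)] + -26
       = -2·m + -2 = 4
⇒ m = -3.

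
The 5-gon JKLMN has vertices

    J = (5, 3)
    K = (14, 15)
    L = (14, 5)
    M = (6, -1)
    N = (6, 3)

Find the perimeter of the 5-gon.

40

|JK| = √((9)² + (12)²) = √225 = 15
|KL| = √((0)² + (-10)²) = √100 = 10
|LM| = √((-8)² + (-6)²) = √100 = 10
|MN| = √((0)² + (4)²) = √16 = 4
|NJ| = √((-1)² + (0)²) = √1 = 1
Perimeter = 15 + 10 + 10 + 4 + 1 = 40.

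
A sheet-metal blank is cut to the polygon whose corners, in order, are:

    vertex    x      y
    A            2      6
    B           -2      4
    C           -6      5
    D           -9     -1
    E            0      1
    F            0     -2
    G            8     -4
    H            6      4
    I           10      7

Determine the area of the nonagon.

98

Apply the shoelace (surveyor's) formula: 2A = Σ (x_i·y_{i+1} − x_{i+1}·y_i), indices taken mod 9.
A→B: (2)(4) − (-2)(6) = 20
B→C: (-2)(5) − (-6)(4) = 14
C→D: (-6)(-1) − (-9)(5) = 51
D→E: (-9)(1) − (0)(-1) = -9
E→F: (0)(-2) − (0)(1) = 0
F→G: (0)(-4) − (8)(-2) = 16
G→H: (8)(4) − (6)(-4) = 56
H→I: (6)(7) − (10)(4) = 2
I→A: (10)(6) − (2)(7) = 46
Σ = 196
Area = |Σ|/2 = 98.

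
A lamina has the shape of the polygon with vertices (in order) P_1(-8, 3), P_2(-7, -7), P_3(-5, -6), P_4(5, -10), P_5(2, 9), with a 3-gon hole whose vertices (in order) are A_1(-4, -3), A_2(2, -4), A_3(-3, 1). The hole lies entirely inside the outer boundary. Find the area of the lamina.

141

Outer boundary:
Apply the surveyor's formula: 2A = Σ (x_i·y_{i+1} − x_{i+1}·y_i), indices taken mod 5.
P_1→P_2: (-8)(-7) − (-7)(3) = 77
P_2→P_3: (-7)(-6) − (-5)(-7) = 7
P_3→P_4: (-5)(-10) − (5)(-6) = 80
P_4→P_5: (5)(9) − (2)(-10) = 65
P_5→P_1: (2)(3) − (-8)(9) = 78
Σ = 307
Area = |Σ|/2 = 153.5.
Hole:
Apply the shoelace (surveyor's) formula: 2A = Σ (x_i·y_{i+1} − x_{i+1}·y_i), indices taken mod 3.
Σ = (22) + (-10) + (13) = 25
Area = |Σ|/2 = 12.5.
Net area = 153.5 − 12.5 = 141.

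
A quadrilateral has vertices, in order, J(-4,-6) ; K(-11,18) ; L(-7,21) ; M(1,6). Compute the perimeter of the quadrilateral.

|JK| = √((-7)² + (24)²) = √625 = 25
|KL| = √((4)² + (3)²) = √25 = 5
|LM| = √((8)² + (-15)²) = √289 = 17
|MJ| = √((-5)² + (-12)²) = √169 = 13
Perimeter = 25 + 5 + 17 + 13 = 60.

60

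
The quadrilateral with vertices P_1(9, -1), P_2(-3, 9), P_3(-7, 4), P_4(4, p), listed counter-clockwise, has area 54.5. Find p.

0

Write out the shoelace sum; only the two edges meeting at P_4 involve p:
2·Area = [((-7)·p − 4·4) + (4·(-1) − 9·p)] + 129
       = -16·p + 109 = 109
⇒ p = 0.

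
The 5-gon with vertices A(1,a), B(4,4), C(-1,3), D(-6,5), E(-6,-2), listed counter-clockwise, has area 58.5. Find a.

The doubled signed area Σ (x_i y_{i+1} − x_{i+1} y_i) is linear in a.
With a=0 it equals 77; the coefficient of a is -10 (from the two edges through A).
So -10·a + 77 = 2·58.5 = 117 ⇒ a = -4.

-4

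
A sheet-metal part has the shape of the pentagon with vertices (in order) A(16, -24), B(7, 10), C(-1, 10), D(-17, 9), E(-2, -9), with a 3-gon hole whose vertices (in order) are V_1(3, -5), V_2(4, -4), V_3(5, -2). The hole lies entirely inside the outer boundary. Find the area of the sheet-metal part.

Outer boundary:
Apply the surveyor's formula: 2A = Σ (x_i·y_{i+1} − x_{i+1}·y_i), indices taken mod 5.
Σ = (328) + (80) + (161) + (171) + (192) = 932
Area = |Σ|/2 = 466.
Hole:
Apply Gauss's area formula: 2A = Σ (x_i·y_{i+1} − x_{i+1}·y_i), indices taken mod 3.
Σ = (8) + (12) + (-19) = 1
Area = |Σ|/2 = 0.5.
Net area = 466 − 0.5 = 465.5.

465.5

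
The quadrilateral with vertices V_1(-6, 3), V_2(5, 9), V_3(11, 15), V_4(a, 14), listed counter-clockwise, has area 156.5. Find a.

-14

Write out the shoelace sum; only the two edges meeting at V_4 involve a:
2·Area = [(11·14 − a·15) + (a·3 − (-6)·14)] + -93
       = -12·a + 145 = 313
⇒ a = -14.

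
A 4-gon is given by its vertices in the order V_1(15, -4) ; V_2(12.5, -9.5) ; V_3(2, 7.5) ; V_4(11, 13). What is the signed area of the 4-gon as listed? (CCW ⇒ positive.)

-137.625

Σ = (-92.5) + (112.75) + (-56.5) + (-239) = -275.25
Signed area = Σ/2 = -137.625 (negative ⇒ clockwise traversal).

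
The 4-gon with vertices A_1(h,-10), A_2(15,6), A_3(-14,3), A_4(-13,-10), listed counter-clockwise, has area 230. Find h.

-8

Write out the shoelace sum; only the two edges meeting at A_1 involve h:
2·Area = [((-13)·(-10) − h·(-10)) + (h·6 − 15·(-10))] + 308
       = 16·h + 588 = 460
⇒ h = -8.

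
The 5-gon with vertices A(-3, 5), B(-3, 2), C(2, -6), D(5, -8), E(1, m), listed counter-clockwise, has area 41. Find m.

Write out the shoelace sum; only the two edges meeting at E involve m:
2·Area = [(5·m − 1·(-8)) + (1·5 − (-3)·m)] + 37
       = 8·m + 50 = 82
⇒ m = 4.

4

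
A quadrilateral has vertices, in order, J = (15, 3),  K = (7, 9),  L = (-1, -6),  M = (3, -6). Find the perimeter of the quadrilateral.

|JK| = √((-8)² + (6)²) = √100 = 10
|KL| = √((-8)² + (-15)²) = √289 = 17
|LM| = √((4)² + (0)²) = √16 = 4
|MJ| = √((12)² + (9)²) = √225 = 15
Perimeter = 10 + 17 + 4 + 15 = 46.

46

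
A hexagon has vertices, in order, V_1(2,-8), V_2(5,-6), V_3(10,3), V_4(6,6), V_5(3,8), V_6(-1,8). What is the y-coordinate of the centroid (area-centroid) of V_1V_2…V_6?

Apply the surveyor's formula. First the cross-terms c_i = x_i·y_{i+1} − x_{i+1}·y_i:
  28, 75, 42, 30, 32, -8  ⇒  2A = 199, A = 99.5.
Then Σ (y_i + y_{i+1})·c_i = 693, so ȳ = 693 / (6·99.5) = 231/199.

231/199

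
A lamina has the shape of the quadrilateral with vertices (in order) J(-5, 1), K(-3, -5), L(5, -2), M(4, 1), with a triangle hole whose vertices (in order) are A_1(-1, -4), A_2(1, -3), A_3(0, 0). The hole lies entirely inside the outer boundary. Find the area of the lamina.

Outer boundary:
Apply Gauss's area formula: 2A = Σ (x_i·y_{i+1} − x_{i+1}·y_i), indices taken mod 4.
Σ = (28) + (31) + (13) + (9) = 81
Area = |Σ|/2 = 40.5.
Hole:
Apply Gauss's area formula: 2A = Σ (x_i·y_{i+1} − x_{i+1}·y_i), indices taken mod 3.
Σ = (7) + (0) + (0) = 7
Area = |Σ|/2 = 3.5.
Net area = 40.5 − 3.5 = 37.

37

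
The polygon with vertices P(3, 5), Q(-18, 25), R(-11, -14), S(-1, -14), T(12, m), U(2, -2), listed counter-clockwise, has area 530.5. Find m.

Write out the shoelace sum; only the two edges meeting at T involve m:
2·Area = [((-1)·m − 12·(-14)) + (12·(-2) − 2·m)] + 848
       = -3·m + 992 = 1061
⇒ m = -23.

-23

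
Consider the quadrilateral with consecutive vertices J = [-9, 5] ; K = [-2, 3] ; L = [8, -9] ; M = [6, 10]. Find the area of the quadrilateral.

Apply Gauss's area formula: 2A = Σ (x_i·y_{i+1} − x_{i+1}·y_i), indices taken mod 4.
Σ = (-17) + (-6) + (134) + (120) = 231
Area = |Σ|/2 = 115.5.

115.5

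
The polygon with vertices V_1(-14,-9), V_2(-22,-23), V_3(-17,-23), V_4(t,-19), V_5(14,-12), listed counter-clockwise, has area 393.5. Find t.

Write out the shoelace sum; only the two edges meeting at V_4 involve t:
2·Area = [((-17)·(-19) − t·(-23)) + (t·(-12) − 14·(-19))] + -55
       = 11·t + 534 = 787
⇒ t = 23.

23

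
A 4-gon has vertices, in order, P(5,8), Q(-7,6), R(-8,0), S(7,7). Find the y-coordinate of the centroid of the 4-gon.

1415/297

Apply the shoelace (surveyor's) formula. First the cross-terms c_i = x_i·y_{i+1} − x_{i+1}·y_i:
  86, 48, -56, 21  ⇒  2A = 99, A = 49.5.
Then Σ (y_i + y_{i+1})·c_i = 1415, so ȳ = 1415 / (6·49.5) = 1415/297.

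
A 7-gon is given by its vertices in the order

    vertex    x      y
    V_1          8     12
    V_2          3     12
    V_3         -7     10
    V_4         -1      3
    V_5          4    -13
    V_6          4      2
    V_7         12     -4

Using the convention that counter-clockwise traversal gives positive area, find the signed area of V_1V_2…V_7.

180

Apply the surveyor's formula: 2A = Σ (x_i·y_{i+1} − x_{i+1}·y_i), indices taken mod 7.
Cross-terms: 60, 114, -11, 1, 60, -40, 176  ⇒  Σ = 360
Signed area = Σ/2 = 180 (positive ⇒ counter-clockwise traversal).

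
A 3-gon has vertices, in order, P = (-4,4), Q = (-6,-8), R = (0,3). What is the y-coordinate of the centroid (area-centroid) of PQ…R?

-1/3

Apply the shoelace (surveyor's) formula. First the cross-terms c_i = x_i·y_{i+1} − x_{i+1}·y_i:
  56, -18, 12  ⇒  2A = 50, A = 25.
Then Σ (y_i + y_{i+1})·c_i = -50, so ȳ = -50 / (6·25) = -1/3.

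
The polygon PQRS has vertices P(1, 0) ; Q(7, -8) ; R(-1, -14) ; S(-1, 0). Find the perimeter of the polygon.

|PQ| = √((6)² + (-8)²) = √100 = 10
|QR| = √((-8)² + (-6)²) = √100 = 10
|RS| = √((0)² + (14)²) = √196 = 14
|SP| = √((2)² + (0)²) = √4 = 2
Perimeter = 10 + 10 + 14 + 2 = 36.

36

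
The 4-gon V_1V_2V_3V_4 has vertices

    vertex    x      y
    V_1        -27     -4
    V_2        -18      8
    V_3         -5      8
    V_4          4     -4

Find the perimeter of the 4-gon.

|V_1V_2| = √((9)² + (12)²) = √225 = 15
|V_2V_3| = √((13)² + (0)²) = √169 = 13
|V_3V_4| = √((9)² + (-12)²) = √225 = 15
|V_4V_1| = √((-31)² + (0)²) = √961 = 31
Perimeter = 15 + 13 + 15 + 31 = 74.

74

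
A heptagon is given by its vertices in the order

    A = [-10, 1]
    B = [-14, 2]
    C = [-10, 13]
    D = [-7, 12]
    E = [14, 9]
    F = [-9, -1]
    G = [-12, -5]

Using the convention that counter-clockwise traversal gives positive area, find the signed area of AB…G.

Σ = (-6) + (-162) + (-29) + (-231) + (67) + (33) + (-62) = -390
Signed area = Σ/2 = -195 (negative ⇒ clockwise traversal).

-195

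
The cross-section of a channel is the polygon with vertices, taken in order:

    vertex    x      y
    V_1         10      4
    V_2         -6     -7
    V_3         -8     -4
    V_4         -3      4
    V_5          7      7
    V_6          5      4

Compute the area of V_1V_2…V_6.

Apply the surveyor's formula: 2A = Σ (x_i·y_{i+1} − x_{i+1}·y_i), indices taken mod 6.
Cross-terms: -46, -32, -44, -49, -7, -20  ⇒  Σ = -198
Area = |Σ|/2 = 99.

99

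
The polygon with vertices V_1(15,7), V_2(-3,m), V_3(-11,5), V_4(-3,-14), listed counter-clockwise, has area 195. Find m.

Write out the shoelace sum; only the two edges meeting at V_2 involve m:
2·Area = [(15·m − (-3)·7) + ((-3)·5 − (-11)·m)] + 358
       = 26·m + 364 = 390
⇒ m = 1.

1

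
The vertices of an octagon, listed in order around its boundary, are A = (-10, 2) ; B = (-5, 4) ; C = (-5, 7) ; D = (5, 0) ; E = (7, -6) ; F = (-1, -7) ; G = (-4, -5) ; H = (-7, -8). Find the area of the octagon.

Apply the shoelace formula: 2A = Σ (x_i·y_{i+1} − x_{i+1}·y_i), indices taken mod 8.
Σ = (-30) + (-15) + (-35) + (-30) + (-55) + (-23) + (-3) + (-94) = -285
Area = |Σ|/2 = 142.5.

142.5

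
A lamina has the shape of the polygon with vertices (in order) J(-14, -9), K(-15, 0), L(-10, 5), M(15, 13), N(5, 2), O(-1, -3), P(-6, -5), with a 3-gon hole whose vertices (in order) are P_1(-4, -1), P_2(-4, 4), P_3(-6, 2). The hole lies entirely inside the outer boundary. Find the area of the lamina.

Outer boundary:
Apply the surveyor's formula: 2A = Σ (x_i·y_{i+1} − x_{i+1}·y_i), indices taken mod 7.
Σ = (-135) + (-75) + (-205) + (-35) + (-13) + (-13) + (-16) = -492
Area = |Σ|/2 = 246.
Hole:
Σ = (-20) + (16) + (14) = 10
Area = |Σ|/2 = 5.
Net area = 246 − 5 = 241.

241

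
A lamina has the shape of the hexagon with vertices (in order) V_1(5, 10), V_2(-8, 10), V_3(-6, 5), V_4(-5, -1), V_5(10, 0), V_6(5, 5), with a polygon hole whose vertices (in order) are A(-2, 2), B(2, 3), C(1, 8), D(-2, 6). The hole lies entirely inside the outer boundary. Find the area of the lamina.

Outer boundary:
Cross-terms: 130, 20, 31, 10, 50, 25  ⇒  Σ = 266
Area = |Σ|/2 = 133.
Hole:
A→B: (-2)(3) − (2)(2) = -10
B→C: (2)(8) − (1)(3) = 13
C→D: (1)(6) − (-2)(8) = 22
D→A: (-2)(2) − (-2)(6) = 8
Σ = 33
Area = |Σ|/2 = 16.5.
Net area = 133 − 16.5 = 116.5.

116.5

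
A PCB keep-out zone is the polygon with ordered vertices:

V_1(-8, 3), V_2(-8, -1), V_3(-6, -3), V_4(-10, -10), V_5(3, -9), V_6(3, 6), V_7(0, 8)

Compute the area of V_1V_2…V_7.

Apply the surveyor's formula: 2A = Σ (x_i·y_{i+1} − x_{i+1}·y_i), indices taken mod 7.
Σ = (32) + (18) + (30) + (120) + (45) + (24) + (64) = 333
Area = |Σ|/2 = 166.5.

166.5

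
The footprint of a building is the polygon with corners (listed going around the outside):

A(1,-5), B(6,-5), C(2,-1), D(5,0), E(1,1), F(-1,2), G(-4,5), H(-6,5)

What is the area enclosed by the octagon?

40

Apply the shoelace formula: 2A = Σ (x_i·y_{i+1} − x_{i+1}·y_i), indices taken mod 8.
Cross-terms: 25, 4, 5, 5, 3, 3, 10, 25  ⇒  Σ = 80
Area = |Σ|/2 = 40.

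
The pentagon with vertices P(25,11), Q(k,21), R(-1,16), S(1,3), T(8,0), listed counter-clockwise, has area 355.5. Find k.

24

Write out the shoelace sum; only the two edges meeting at Q involve k:
2·Area = [(25·21 − k·11) + (k·16 − (-1)·21)] + 45
       = 5·k + 591 = 711
⇒ k = 24.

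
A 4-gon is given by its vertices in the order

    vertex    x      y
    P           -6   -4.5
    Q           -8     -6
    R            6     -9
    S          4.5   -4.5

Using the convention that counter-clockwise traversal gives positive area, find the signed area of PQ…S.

37.125

Apply the shoelace (surveyor's) formula: 2A = Σ (x_i·y_{i+1} − x_{i+1}·y_i), indices taken mod 4.
Cross-terms: 0, 108, 13.5, -47.25  ⇒  Σ = 74.25
Signed area = Σ/2 = 37.125 (positive ⇒ counter-clockwise traversal).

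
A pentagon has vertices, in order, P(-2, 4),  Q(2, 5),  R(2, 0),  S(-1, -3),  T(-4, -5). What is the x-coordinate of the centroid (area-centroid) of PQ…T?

-145/201

Apply the shoelace (surveyor's) formula. First the cross-terms c_i = x_i·y_{i+1} − x_{i+1}·y_i:
  -18, -10, -6, -7, -26  ⇒  2A = -67, A = -33.5.
Then Σ (x_i + x_{i+1})·c_i = 145, so x̄ = 145 / (6·(-33.5)) = -145/201.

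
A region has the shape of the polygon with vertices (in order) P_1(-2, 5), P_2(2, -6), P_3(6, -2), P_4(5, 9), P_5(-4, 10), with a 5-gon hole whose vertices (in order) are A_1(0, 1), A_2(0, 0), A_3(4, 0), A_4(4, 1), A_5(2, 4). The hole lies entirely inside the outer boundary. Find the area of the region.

Outer boundary:
Apply the shoelace formula: 2A = Σ (x_i·y_{i+1} − x_{i+1}·y_i), indices taken mod 5.
Σ = (2) + (32) + (64) + (86) + (0) = 184
Area = |Σ|/2 = 92.
Hole:
Σ = (0) + (0) + (4) + (14) + (2) = 20
Area = |Σ|/2 = 10.
Net area = 92 − 10 = 82.

82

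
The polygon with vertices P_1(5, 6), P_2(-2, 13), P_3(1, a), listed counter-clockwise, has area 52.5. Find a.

The doubled signed area Σ (x_i y_{i+1} − x_{i+1} y_i) is linear in a.
With a=0 it equals 70; the coefficient of a is -7 (from the two edges through P_3).
So -7·a + 70 = 2·52.5 = 105 ⇒ a = -5.

-5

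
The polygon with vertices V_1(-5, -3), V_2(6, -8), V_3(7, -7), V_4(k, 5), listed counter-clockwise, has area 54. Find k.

-6

The doubled signed area Σ (x_i y_{i+1} − x_{i+1} y_i) is linear in k.
With k=0 it equals 132; the coefficient of k is 4 (from the two edges through V_4).
So 4·k + 132 = 2·54 = 108 ⇒ k = -6.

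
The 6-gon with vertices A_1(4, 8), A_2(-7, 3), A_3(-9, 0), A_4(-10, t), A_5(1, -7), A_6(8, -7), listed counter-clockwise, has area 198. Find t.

The doubled signed area Σ (x_i y_{i+1} − x_{i+1} y_i) is linear in t.
With t=0 it equals 306; the coefficient of t is -10 (from the two edges through A_4).
So -10·t + 306 = 2·198 = 396 ⇒ t = -9.

-9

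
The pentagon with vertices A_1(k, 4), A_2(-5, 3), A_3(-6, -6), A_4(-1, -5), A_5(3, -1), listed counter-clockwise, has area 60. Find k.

0

The doubled signed area Σ (x_i y_{i+1} − x_{i+1} y_i) is linear in k.
With k=0 it equals 120; the coefficient of k is 4 (from the two edges through A_1).
So 4·k + 120 = 2·60 = 120 ⇒ k = 0.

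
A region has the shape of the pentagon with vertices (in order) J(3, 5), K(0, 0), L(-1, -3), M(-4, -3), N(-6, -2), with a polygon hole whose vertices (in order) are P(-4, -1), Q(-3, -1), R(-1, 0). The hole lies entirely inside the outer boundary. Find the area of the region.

21

Outer boundary:
J→K: (3)(0) − (0)(5) = 0
K→L: (0)(-3) − (-1)(0) = 0
L→M: (-1)(-3) − (-4)(-3) = -9
M→N: (-4)(-2) − (-6)(-3) = -10
N→J: (-6)(5) − (3)(-2) = -24
Σ = -43
Area = |Σ|/2 = 21.5.
Hole:
Σ = (1) + (-1) + (1) = 1
Area = |Σ|/2 = 0.5.
Net area = 21.5 − 0.5 = 21.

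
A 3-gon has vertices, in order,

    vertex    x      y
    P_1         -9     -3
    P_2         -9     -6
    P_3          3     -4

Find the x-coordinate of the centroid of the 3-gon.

-5

Apply Gauss's area formula. First the cross-terms c_i = x_i·y_{i+1} − x_{i+1}·y_i:
  27, 54, -45  ⇒  2A = 36, A = 18.
Then Σ (x_i + x_{i+1})·c_i = -540, so x̄ = -540 / (6·18) = -5.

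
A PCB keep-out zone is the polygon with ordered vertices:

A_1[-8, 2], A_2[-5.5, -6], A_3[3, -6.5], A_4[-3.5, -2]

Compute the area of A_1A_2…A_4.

Σ = (59) + (53.75) + (-28.75) + (-23) = 61
Area = |Σ|/2 = 30.5.

30.5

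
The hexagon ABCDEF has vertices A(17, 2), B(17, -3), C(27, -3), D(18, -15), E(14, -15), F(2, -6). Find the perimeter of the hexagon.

66

|AB| = √((0)² + (-5)²) = √25 = 5
|BC| = √((10)² + (0)²) = √100 = 10
|CD| = √((-9)² + (-12)²) = √225 = 15
|DE| = √((-4)² + (0)²) = √16 = 4
|EF| = √((-12)² + (9)²) = √225 = 15
|FA| = √((15)² + (8)²) = √289 = 17
Perimeter = 5 + 10 + 15 + 4 + 15 + 17 = 66.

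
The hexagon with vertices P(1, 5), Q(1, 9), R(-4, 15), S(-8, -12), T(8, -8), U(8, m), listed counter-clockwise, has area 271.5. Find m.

The doubled signed area Σ (x_i y_{i+1} − x_{i+1} y_i) is linear in m.
With m=0 it equals 487; the coefficient of m is 7 (from the two edges through U).
So 7·m + 487 = 2·271.5 = 543 ⇒ m = 8.

8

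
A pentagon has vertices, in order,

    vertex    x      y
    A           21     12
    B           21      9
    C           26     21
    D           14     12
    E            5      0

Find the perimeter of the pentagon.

|AB| = √((0)² + (-3)²) = √9 = 3
|BC| = √((5)² + (12)²) = √169 = 13
|CD| = √((-12)² + (-9)²) = √225 = 15
|DE| = √((-9)² + (-12)²) = √225 = 15
|EA| = √((16)² + (12)²) = √400 = 20
Perimeter = 3 + 13 + 15 + 15 + 20 = 66.

66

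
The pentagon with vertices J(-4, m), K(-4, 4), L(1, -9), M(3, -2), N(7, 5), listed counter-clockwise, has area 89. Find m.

8

Write out the shoelace sum; only the two edges meeting at J involve m:
2·Area = [(7·m − (-4)·5) + ((-4)·4 − (-4)·m)] + 86
       = 11·m + 90 = 178
⇒ m = 8.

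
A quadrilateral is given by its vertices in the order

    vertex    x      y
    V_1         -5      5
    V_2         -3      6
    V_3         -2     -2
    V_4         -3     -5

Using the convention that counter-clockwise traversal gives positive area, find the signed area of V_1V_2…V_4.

-16.5

Cross-terms: -15, 18, 4, -40  ⇒  Σ = -33
Signed area = Σ/2 = -16.5 (negative ⇒ clockwise traversal).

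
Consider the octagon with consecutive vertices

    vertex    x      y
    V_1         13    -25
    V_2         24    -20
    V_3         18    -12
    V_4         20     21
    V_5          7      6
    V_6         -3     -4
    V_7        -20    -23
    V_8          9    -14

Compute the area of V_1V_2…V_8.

713

Apply the shoelace (surveyor's) formula: 2A = Σ (x_i·y_{i+1} − x_{i+1}·y_i), indices taken mod 8.
V_1→V_2: (13)(-20) − (24)(-25) = 340
V_2→V_3: (24)(-12) − (18)(-20) = 72
V_3→V_4: (18)(21) − (20)(-12) = 618
V_4→V_5: (20)(6) − (7)(21) = -27
V_5→V_6: (7)(-4) − (-3)(6) = -10
V_6→V_7: (-3)(-23) − (-20)(-4) = -11
V_7→V_8: (-20)(-14) − (9)(-23) = 487
V_8→V_1: (9)(-25) − (13)(-14) = -43
Σ = 1426
Area = |Σ|/2 = 713.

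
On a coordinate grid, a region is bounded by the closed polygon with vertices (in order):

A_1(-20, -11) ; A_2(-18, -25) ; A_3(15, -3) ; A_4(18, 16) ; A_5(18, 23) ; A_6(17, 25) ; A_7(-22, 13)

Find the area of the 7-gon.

Cross-terms: 302, 429, 294, 126, 59, 771, 502  ⇒  Σ = 2483
Area = |Σ|/2 = 1241.5.

1241.5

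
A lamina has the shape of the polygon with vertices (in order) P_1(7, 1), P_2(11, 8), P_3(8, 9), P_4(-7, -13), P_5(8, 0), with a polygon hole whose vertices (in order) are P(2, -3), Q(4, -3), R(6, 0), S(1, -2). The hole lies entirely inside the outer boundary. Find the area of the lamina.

Outer boundary:
Apply the surveyor's formula: 2A = Σ (x_i·y_{i+1} − x_{i+1}·y_i), indices taken mod 5.
Cross-terms: 45, 35, -41, 104, 8  ⇒  Σ = 151
Area = |Σ|/2 = 75.5.
Hole:
Apply the shoelace (surveyor's) formula: 2A = Σ (x_i·y_{i+1} − x_{i+1}·y_i), indices taken mod 4.
P→Q: (2)(-3) − (4)(-3) = 6
Q→R: (4)(0) − (6)(-3) = 18
R→S: (6)(-2) − (1)(0) = -12
S→P: (1)(-3) − (2)(-2) = 1
Σ = 13
Area = |Σ|/2 = 6.5.
Net area = 75.5 − 6.5 = 69.

69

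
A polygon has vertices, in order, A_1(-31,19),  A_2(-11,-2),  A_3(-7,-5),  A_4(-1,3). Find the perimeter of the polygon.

|A_1A_2| = √((20)² + (-21)²) = √841 = 29
|A_2A_3| = √((4)² + (-3)²) = √25 = 5
|A_3A_4| = √((6)² + (8)²) = √100 = 10
|A_4A_1| = √((-30)² + (16)²) = √1156 = 34
Perimeter = 29 + 5 + 10 + 34 = 78.

78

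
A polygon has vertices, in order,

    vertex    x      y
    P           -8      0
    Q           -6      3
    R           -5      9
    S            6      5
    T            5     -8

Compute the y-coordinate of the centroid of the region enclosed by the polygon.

Apply the surveyor's formula. First the cross-terms c_i = x_i·y_{i+1} − x_{i+1}·y_i:
  -24, -39, -79, -73, -64  ⇒  2A = -279, A = -139.5.
Then Σ (y_i + y_{i+1})·c_i = -915, so ȳ = -915 / (6·(-139.5)) = 305/279.

305/279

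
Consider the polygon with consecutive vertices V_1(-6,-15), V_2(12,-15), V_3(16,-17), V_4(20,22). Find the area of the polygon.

Apply the shoelace formula: 2A = Σ (x_i·y_{i+1} − x_{i+1}·y_i), indices taken mod 4.
Cross-terms: 270, 36, 692, -168  ⇒  Σ = 830
Area = |Σ|/2 = 415.

415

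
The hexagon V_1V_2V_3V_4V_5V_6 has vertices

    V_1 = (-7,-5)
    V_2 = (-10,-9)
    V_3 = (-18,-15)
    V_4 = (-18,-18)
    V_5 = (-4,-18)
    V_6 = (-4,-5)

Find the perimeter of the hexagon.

|V_1V_2| = √((-3)² + (-4)²) = √25 = 5
|V_2V_3| = √((-8)² + (-6)²) = √100 = 10
|V_3V_4| = √((0)² + (-3)²) = √9 = 3
|V_4V_5| = √((14)² + (0)²) = √196 = 14
|V_5V_6| = √((0)² + (13)²) = √169 = 13
|V_6V_1| = √((-3)² + (0)²) = √9 = 3
Perimeter = 5 + 10 + 3 + 14 + 13 + 3 = 48.

48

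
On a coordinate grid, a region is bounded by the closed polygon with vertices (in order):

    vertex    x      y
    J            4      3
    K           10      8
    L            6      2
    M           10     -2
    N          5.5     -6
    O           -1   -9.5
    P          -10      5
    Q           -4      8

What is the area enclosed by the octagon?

184.625

Cross-terms: 2, -28, -32, -49, -58.25, -100, -60, -44  ⇒  Σ = -369.25
Area = |Σ|/2 = 184.625.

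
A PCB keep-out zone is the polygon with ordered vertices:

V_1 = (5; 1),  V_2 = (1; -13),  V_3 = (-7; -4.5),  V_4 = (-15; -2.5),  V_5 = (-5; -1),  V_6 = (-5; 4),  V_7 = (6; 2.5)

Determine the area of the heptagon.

138.5

Apply the shoelace (surveyor's) formula: 2A = Σ (x_i·y_{i+1} − x_{i+1}·y_i), indices taken mod 7.
Σ = (-66) + (-95.5) + (-50) + (2.5) + (-25) + (-36.5) + (-6.5) = -277
Area = |Σ|/2 = 138.5.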